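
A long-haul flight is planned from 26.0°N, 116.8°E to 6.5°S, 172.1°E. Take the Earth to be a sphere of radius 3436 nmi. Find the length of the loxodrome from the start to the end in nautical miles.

3765 nmi

Rhumb course C = atan2(Δλ, Δψ) with Δψ = ln[tan(π/4+φ₂/2)/tan(π/4+φ₁/2)] = -0.5839, Δλ = +0.9652 → C = 121.17°
d = R·|Δφ| / |cos C| = 3436·0.56723 / 0.51762 = 3765 nmi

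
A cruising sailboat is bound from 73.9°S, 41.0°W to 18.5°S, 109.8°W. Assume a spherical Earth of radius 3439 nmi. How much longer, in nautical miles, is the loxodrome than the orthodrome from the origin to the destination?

Great circle: cos σ = sin φ₁ sin φ₂ + cos φ₁ cos φ₂ cos Δλ,  σ = 1.1593 rad → d_gc = 3986.9 nmi
Rhumb line: Δψ = +1.6273, q = Δφ/Δψ = 0.5942, d_rh = R√(Δφ²+q²Δλ²) = 4132.5 nmi
Excess = 4132.5 − 3986.9 = 145.6 ≈ 146 nmi

146 nmi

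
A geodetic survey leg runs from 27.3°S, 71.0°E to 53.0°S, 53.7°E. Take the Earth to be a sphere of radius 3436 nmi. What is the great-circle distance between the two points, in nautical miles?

Haversine: a = sin²(Δφ/2)+cos φ₁ cos φ₂ sin²(Δλ/2) = 0.06156;  σ = 2·atan2(√a,√(1−a))
σ = 28.731° → d = Rσ = 3436·0.50146 = 1723 nmi

1723 nmi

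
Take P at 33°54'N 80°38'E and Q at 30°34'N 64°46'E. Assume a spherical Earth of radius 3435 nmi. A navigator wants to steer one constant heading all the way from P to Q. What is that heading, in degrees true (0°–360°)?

Meridional parts: M(φ₁)=+0.6296, M(φ₂)=+0.5608 → ΔM = -0.0688;  Δλ = -0.2769 rad
tan C = Δλ / ΔM = +4.0254 → C = 256.05°

256.0°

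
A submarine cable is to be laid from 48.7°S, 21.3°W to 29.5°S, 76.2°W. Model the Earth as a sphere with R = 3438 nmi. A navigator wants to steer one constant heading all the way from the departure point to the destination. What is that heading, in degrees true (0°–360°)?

294.5°

Δψ = ln[tan(π/4+φ₂/2)/tan(π/4+φ₁/2)] = +0.4366
Δλ = -0.9582 rad (taken the short way round)
course = atan2(Δλ, Δψ) = 294.50°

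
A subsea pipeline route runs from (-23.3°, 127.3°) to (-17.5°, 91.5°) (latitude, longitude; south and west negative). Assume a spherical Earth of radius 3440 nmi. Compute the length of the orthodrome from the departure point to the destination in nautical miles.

cos σ = sin φ₁ sin φ₂ + cos φ₁ cos φ₂ cos Δλ
      = sin(-23.30°)sin(-17.50°) + cos(-23.30°)cos(-17.50°)cos(-35.80°) = 0.8294
σ = 33.964° → d = Rσ = 3440·0.59279 = 2039 nmi

2039 nmi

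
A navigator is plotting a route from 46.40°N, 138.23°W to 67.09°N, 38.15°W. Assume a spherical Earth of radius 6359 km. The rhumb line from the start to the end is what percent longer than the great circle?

10.4%

Great circle: σ = 0.9020 rad → d_gc = Rσ = 5735.7 km
Rhumb: Δφ = +0.3611, Δλ = +1.7467, Δψ = +0.6800, q = Δφ/Δψ = 0.5311 → d_rh = R√(Δφ²+q²Δλ²) = 6329.8 km
Excess = (6329.8 − 5735.7) / 5735.7 = 594.1 / 5735.7 = 10.36% ≈ 10.4%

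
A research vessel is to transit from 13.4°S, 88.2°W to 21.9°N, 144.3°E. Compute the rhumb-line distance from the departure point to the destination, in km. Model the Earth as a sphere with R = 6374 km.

14460 km

Δψ = ln[tan(π/4+φ₂/2)/tan(π/4+φ₁/2)] = +0.6279;  Δφ = +0.6161 rad,  Δλ = -2.2253 rad
q = Δφ/Δψ = 0.9812
d = R·√(Δφ² + q²Δλ²) = 6374·2.26865 = 14460 km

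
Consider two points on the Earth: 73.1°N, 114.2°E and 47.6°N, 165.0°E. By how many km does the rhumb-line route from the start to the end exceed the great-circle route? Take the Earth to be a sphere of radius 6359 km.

Great circle: cos σ = sin φ₁ sin φ₂ + cos φ₁ cos φ₂ cos Δλ,  σ = 0.5909 rad → d_gc = 3757.4 km
Rhumb line: Δψ = -0.9597, q = Δφ/Δψ = 0.4637, d_rh = R√(Δφ²+q²Δλ²) = 3853.0 km
Excess = 3853.0 − 3757.4 = 95.6 ≈ 96 km

96 km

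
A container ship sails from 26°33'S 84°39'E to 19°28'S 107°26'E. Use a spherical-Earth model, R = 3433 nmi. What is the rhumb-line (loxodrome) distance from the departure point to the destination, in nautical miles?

1325 nmi

Δψ = ln[tan(π/4+φ₂/2)/tan(π/4+φ₁/2)] = +0.1344;  Δφ = +0.1236 rad,  Δλ = +0.3976 rad
q = Δφ/Δψ = 0.9196
d = R·√(Δφ² + q²Δλ²) = 3433·0.38603 = 1325 nmi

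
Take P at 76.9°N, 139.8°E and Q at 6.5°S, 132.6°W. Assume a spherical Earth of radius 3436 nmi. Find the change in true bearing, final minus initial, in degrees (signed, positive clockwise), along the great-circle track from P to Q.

At departure: θ₁ = atan2(sin Δλ cos φ₂, cos φ₁ sin φ₂ − sin φ₁ cos φ₂ cos Δλ) = 93.81°
At arrival: θ₂ = atan2(sin Δλ cos φ₁, −cos φ₂ sin φ₁ + sin φ₂ cos φ₁ cos Δλ) = 166.84°
Δθ = θ₂ − θ₁ = +73.0°

+73.0°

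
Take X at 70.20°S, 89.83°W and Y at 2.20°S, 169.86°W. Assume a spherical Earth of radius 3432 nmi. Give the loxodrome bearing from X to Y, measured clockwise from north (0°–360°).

320.7°

Meridional parts: M(φ₁)=-1.7457, M(φ₂)=-0.0384 → ΔM = +1.7073;  Δλ = -1.3968 rad
tan C = Δλ / ΔM = -0.8181 → C = 320.71°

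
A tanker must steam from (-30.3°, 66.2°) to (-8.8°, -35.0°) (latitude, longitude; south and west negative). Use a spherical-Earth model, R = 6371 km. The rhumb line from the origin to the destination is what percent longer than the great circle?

Great circle: σ = 1.6595 rad → d_gc = Rσ = 10572.4 km
Rhumb: Δφ = +0.3752, Δλ = -1.7663, Δψ = +0.4012, q = Δφ/Δψ = 0.9354 → d_rh = R√(Δφ²+q²Δλ²) = 10794.0 km
Excess = (10794.0 − 10572.4) / 10572.4 = 221.6 / 10572.4 = 2.10% ≈ 2.1%

2.1%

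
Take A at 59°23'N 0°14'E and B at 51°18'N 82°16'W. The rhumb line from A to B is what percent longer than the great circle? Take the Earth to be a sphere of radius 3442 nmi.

Great circle: σ = 0.7767 rad → d_gc = Rσ = 2673.6 nmi
Rhumb: Δφ = -0.1411, Δλ = -1.4399, Δψ = -0.2492, q = Δφ/Δψ = 0.5662 → d_rh = R√(Δφ²+q²Δλ²) = 2848.0 nmi
Excess = (2848.0 − 2673.6) / 2673.6 = 174.4 / 2673.6 = 6.52% ≈ 6.5%

6.5%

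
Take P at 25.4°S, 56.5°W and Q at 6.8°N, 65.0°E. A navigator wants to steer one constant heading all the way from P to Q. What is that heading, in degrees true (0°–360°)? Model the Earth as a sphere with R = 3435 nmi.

Δψ = ln[tan(π/4+φ₂/2)/tan(π/4+φ₁/2)] = +0.5776
Δλ = +2.1206 rad (taken the short way round)
course = atan2(Δλ, Δψ) = 74.76°

74.8°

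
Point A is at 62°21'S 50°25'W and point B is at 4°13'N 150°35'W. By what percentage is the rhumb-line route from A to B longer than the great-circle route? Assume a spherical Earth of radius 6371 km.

4.8%

Great circle: σ = 1.7182 rad → d_gc = Rσ = 10946.3 km
Rhumb: Δφ = +1.1618, Δλ = -1.7482, Δψ = +1.4757, q = Δφ/Δψ = 0.7873 → d_rh = R√(Δφ²+q²Δλ²) = 11475.1 km
Excess = (11475.1 − 10946.3) / 10946.3 = 528.8 / 10946.3 = 4.83% ≈ 4.8%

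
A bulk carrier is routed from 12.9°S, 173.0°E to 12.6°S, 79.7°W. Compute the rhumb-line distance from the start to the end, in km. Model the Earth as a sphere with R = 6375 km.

11644 km

Δψ = ln[tan(π/4+φ₂/2)/tan(π/4+φ₁/2)] = +0.0054;  Δφ = +0.0052 rad,  Δλ = +1.8727 rad
q = Δφ/Δψ = 0.9753
d = R·√(Δφ² + q²Δλ²) = 6375·1.82657 = 11644 km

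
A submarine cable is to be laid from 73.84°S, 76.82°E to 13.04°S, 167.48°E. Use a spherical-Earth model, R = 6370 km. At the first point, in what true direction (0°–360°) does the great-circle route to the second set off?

94.3°

θ = atan2( sin Δλ·cos φ₂ ,  cos φ₁ sin φ₂ − sin φ₁ cos φ₂ cos Δλ )
  = atan2(+0.9741, -0.0736) = 94.32°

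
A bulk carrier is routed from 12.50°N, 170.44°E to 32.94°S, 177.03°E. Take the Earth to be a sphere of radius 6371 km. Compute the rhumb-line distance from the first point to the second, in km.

5101 km

Δψ = ln[tan(π/4+φ₂/2)/tan(π/4+φ₁/2)] = -0.8294;  Δφ = -0.7931 rad,  Δλ = +0.1150 rad
q = Δφ/Δψ = 0.9562
d = R·√(Δφ² + q²Δλ²) = 6371·0.80067 = 5101 km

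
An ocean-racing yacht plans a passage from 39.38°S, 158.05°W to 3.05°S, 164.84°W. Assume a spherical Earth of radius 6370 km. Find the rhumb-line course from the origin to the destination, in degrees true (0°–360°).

350.3°

Meridional parts: M(φ₁)=-0.7488, M(φ₂)=-0.0533 → ΔM = +0.6956;  Δλ = -0.1185 rad
tan C = Δλ / ΔM = -0.1704 → C = 350.33°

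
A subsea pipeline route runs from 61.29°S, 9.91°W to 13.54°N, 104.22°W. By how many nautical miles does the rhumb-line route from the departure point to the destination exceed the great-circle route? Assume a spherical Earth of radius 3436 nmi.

204 nmi

Great circle: cos σ = sin φ₁ sin φ₂ + cos φ₁ cos φ₂ cos Δλ,  σ = 1.8136 rad → d_gc = 6231.6 nmi
Rhumb line: Δψ = +1.6014, q = Δφ/Δψ = 0.8155, d_rh = R√(Δφ²+q²Δλ²) = 6435.2 nmi
Excess = 6435.2 − 6231.6 = 203.6 ≈ 204 nmi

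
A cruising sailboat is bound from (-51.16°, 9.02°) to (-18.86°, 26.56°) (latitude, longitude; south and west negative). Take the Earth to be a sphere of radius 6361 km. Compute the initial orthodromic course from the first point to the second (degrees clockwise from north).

N = sin Δλ·cos φ₂ = +0.2852;  D = cos φ₁ sin φ₂ − sin φ₁ cos φ₂ cos Δλ = +0.5001
initial course = atan2(N, D) = 29.70°

29.7°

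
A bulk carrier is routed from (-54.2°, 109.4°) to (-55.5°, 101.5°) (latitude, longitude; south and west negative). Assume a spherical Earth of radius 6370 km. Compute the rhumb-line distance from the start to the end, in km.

526 km

Δψ = ln[tan(π/4+φ₂/2)/tan(π/4+φ₁/2)] = -0.0394;  Δφ = -0.0227 rad,  Δλ = -0.1379 rad
q = Δφ/Δψ = 0.5757
d = R·√(Δφ² + q²Δλ²) = 6370·0.08255 = 526 km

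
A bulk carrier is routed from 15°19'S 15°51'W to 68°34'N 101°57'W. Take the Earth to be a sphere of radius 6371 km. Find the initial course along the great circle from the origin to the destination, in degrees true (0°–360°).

338.0°

θ = atan2( sin Δλ·cos φ₂ ,  cos φ₁ sin φ₂ − sin φ₁ cos φ₂ cos Δλ )
  = atan2(-0.3646, +0.9043) = 338.04°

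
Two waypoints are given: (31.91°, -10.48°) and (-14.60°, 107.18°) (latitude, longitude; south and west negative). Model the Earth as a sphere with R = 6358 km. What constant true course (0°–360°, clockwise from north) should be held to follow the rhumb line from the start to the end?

112.4°

Δψ = ln[tan(π/4+φ₂/2)/tan(π/4+φ₁/2)] = -0.8458
Δλ = +2.0536 rad (taken the short way round)
course = atan2(Δλ, Δψ) = 112.39°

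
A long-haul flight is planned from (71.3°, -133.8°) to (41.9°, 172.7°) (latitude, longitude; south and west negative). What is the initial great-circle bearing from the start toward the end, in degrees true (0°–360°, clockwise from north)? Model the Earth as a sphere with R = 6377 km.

N = sin Δλ·cos φ₂ = -0.5983;  D = cos φ₁ sin φ₂ − sin φ₁ cos φ₂ cos Δλ = -0.2052
initial course = atan2(N, D) = 251.07°

251.1°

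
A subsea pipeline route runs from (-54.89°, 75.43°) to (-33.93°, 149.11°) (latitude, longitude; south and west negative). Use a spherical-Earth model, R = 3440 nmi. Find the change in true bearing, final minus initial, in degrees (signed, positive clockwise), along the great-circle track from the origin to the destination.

-56.1°

Initial bearing θ₁ = atan2(sin Δλ cos φ₂, cos φ₁ sin φ₂ − sin φ₁ cos φ₂ cos Δλ) = 99.29°
Final bearing θ₂ = (initial bearing from the destination back to the start) + 180° = 43.16°
Δθ = θ₂ − θ₁ = -56.1°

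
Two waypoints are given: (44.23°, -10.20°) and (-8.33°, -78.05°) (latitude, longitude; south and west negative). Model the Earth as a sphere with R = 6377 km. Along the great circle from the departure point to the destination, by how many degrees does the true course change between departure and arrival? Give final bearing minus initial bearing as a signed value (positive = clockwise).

Initial bearing θ₁ = atan2(sin Δλ cos φ₂, cos φ₁ sin φ₂ − sin φ₁ cos φ₂ cos Δλ) = 248.34°
Final bearing θ₂ = (initial bearing from the destination back to the start) + 180° = 222.30°
Δθ = θ₂ − θ₁ = -26.0°

-26.0°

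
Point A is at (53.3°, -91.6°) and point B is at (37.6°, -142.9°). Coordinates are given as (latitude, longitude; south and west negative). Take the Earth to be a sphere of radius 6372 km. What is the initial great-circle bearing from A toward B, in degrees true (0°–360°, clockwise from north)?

N = sin Δλ·cos φ₂ = -0.6183;  D = cos φ₁ sin φ₂ − sin φ₁ cos φ₂ cos Δλ = -0.0325
initial course = atan2(N, D) = 266.99°

267.0°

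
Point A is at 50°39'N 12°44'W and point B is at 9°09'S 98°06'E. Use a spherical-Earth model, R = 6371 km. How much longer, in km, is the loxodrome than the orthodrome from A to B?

444 km

Great circle: cos σ = sin φ₁ sin φ₂ + cos φ₁ cos φ₂ cos Δλ,  σ = 1.9237 rad → d_gc = 12255.7 km
Rhumb line: Δψ = -1.1888, q = Δφ/Δψ = 0.8779, d_rh = R√(Δφ²+q²Δλ²) = 12699.6 km
Excess = 12699.6 − 12255.7 = 443.9 ≈ 444 km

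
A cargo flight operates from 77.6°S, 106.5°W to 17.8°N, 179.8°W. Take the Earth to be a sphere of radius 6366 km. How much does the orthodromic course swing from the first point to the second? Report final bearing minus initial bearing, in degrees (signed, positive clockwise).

+57.7°

Initial bearing θ₁ = atan2(sin Δλ cos φ₂, cos φ₁ sin φ₂ − sin φ₁ cos φ₂ cos Δλ) = 290.05°
Final bearing θ₂ = (initial bearing from the destination back to the start) + 180° = 347.77°
Δθ = θ₂ − θ₁ = +57.7°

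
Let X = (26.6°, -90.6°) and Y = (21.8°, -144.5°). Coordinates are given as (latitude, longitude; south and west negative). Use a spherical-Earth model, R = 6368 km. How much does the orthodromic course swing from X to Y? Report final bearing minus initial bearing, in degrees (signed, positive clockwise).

Initial bearing θ₁ = atan2(sin Δλ cos φ₂, cos φ₁ sin φ₂ − sin φ₁ cos φ₂ cos Δλ) = 276.62°
Final bearing θ₂ = (initial bearing from the destination back to the start) + 180° = 253.06°
Δθ = θ₂ − θ₁ = -23.6°

-23.6°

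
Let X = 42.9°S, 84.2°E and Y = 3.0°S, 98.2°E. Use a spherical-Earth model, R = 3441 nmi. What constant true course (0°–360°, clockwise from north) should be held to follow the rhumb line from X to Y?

17.4°

Meridional parts: M(φ₁)=-0.8305, M(φ₂)=-0.0524 → ΔM = +0.7781;  Δλ = +0.2443 rad
tan C = Δλ / ΔM = +0.3140 → C = 17.43°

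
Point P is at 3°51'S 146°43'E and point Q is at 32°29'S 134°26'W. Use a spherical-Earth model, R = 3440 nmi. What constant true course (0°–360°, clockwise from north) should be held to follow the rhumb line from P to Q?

111.2°

Meridional parts: M(φ₁)=-0.0672, M(φ₂)=-0.6000 → ΔM = -0.5328;  Δλ = +1.3762 rad
tan C = Δλ / ΔM = -2.5831 → C = 111.16°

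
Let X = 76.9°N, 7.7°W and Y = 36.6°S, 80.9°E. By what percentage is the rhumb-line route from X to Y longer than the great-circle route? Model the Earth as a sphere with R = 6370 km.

3.1%

Great circle: σ = 2.1849 rad → d_gc = Rσ = 13918.1 km
Rhumb: Δφ = -1.9809, Δλ = +1.5464, Δψ = -2.8517, q = Δφ/Δψ = 0.6947 → d_rh = R√(Δφ²+q²Δλ²) = 14354.5 km
Excess = (14354.5 − 13918.1) / 13918.1 = 436.4 / 13918.1 = 3.14% ≈ 3.1%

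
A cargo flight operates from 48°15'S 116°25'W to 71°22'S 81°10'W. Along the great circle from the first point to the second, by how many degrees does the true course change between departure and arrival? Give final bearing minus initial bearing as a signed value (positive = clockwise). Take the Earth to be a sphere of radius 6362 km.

Initial bearing θ₁ = atan2(sin Δλ cos φ₂, cos φ₁ sin φ₂ − sin φ₁ cos φ₂ cos Δλ) = 157.09°
Final bearing θ₂ = (initial bearing from the destination back to the start) + 180° = 125.77°
Δθ = θ₂ − θ₁ = -31.3°

-31.3°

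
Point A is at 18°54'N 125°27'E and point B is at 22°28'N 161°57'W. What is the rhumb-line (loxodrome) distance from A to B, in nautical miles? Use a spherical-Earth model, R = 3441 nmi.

4084 nmi

Δψ = ln[tan(π/4+φ₂/2)/tan(π/4+φ₁/2)] = +0.0666;  Δφ = +0.0623 rad,  Δλ = +1.2671 rad
q = Δφ/Δψ = 0.9354
d = R·√(Δφ² + q²Δλ²) = 3441·1.18683 = 4084 nmi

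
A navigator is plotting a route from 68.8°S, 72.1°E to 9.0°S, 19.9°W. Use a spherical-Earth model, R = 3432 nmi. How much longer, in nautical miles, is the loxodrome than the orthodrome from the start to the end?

Great circle: cos σ = sin φ₁ sin φ₂ + cos φ₁ cos φ₂ cos Δλ,  σ = 1.4370 rad → d_gc = 4931.8 nmi
Rhumb line: Δψ = +1.5181, q = Δφ/Δψ = 0.6875, d_rh = R√(Δφ²+q²Δλ²) = 5213.8 nmi
Excess = 5213.8 − 4931.8 = 282.0 ≈ 282 nmi

282 nmi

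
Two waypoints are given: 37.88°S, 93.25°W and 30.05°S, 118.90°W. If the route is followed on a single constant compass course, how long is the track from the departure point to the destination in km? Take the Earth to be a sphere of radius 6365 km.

Rhumb course C = atan2(Δλ, Δψ) with Δψ = ln[tan(π/4+φ₂/2)/tan(π/4+φ₁/2)] = +0.1650, Δλ = -0.4477 → C = 290.23°
d = R·|Δφ| / |cos C| = 6365·0.13666 / 0.34586 = 2515 km

2515 km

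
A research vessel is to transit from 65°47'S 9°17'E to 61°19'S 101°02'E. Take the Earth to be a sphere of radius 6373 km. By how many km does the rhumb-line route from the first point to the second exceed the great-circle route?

399 km

Great circle: cos σ = sin φ₁ sin φ₂ + cos φ₁ cos φ₂ cos Δλ,  σ = 0.6533 rad → d_gc = 4163.6 km
Rhumb line: Δψ = +0.1754, q = Δφ/Δψ = 0.4444, d_rh = R√(Δφ²+q²Δλ²) = 4562.3 km
Excess = 4562.3 − 4163.6 = 398.7 ≈ 399 km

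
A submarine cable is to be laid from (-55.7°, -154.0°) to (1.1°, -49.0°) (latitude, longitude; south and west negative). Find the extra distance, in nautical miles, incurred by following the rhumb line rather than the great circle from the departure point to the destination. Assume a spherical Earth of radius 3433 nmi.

281 nmi

Great circle: cos σ = sin φ₁ sin φ₂ + cos φ₁ cos φ₂ cos Δλ,  σ = 1.7332 rad → d_gc = 5950.1 nmi
Rhumb line: Δψ = +1.1949, q = Δφ/Δψ = 0.8296, d_rh = R√(Δφ²+q²Δλ²) = 6231.0 nmi
Excess = 6231.0 − 5950.1 = 280.9 ≈ 281 nmi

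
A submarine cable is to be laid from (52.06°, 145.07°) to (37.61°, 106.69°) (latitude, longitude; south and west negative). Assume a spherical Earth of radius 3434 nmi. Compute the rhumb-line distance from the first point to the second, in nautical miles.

1835 nmi

Rhumb course C = atan2(Δλ, Δψ) with Δψ = ln[tan(π/4+φ₂/2)/tan(π/4+φ₁/2)] = -0.3585, Δλ = -0.6699 → C = 241.85°
d = R·|Δφ| / |cos C| = 3434·0.25220 / 0.47185 = 1835 nmi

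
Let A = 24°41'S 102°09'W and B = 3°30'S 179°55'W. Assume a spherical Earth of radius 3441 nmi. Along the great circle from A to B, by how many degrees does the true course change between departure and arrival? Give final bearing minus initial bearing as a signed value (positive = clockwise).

At departure: θ₁ = atan2(sin Δλ cos φ₂, cos φ₁ sin φ₂ − sin φ₁ cos φ₂ cos Δλ) = 271.93°
At arrival: θ₂ = atan2(sin Δλ cos φ₁, −cos φ₂ sin φ₁ + sin φ₂ cos φ₁ cos Δλ) = 294.52°
Δθ = θ₂ − θ₁ = +22.6°

+22.6°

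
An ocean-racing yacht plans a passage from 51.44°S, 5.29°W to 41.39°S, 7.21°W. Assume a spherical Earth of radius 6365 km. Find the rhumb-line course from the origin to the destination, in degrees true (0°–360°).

Δψ = ln[tan(π/4+φ₂/2)/tan(π/4+φ₁/2)] = +0.2555
Δλ = -0.0335 rad (taken the short way round)
course = atan2(Δλ, Δψ) = 352.53°

352.5°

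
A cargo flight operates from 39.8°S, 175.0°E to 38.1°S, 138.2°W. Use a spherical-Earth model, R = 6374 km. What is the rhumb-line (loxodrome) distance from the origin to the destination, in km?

4053 km

Δψ = ln[tan(π/4+φ₂/2)/tan(π/4+φ₁/2)] = +0.0382;  Δφ = +0.0297 rad,  Δλ = +0.8168 rad
q = Δφ/Δψ = 0.7776
d = R·√(Δφ² + q²Δλ²) = 6374·0.63587 = 4053 km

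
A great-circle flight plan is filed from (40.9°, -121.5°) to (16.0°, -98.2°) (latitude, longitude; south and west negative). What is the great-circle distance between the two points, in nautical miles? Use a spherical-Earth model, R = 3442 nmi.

Haversine: a = sin²(Δφ/2)+cos φ₁ cos φ₂ sin²(Δλ/2) = 0.07611;  σ = 2·atan2(√a,√(1−a))
σ = 32.028° → d = Rσ = 3442·0.55899 = 1924 nmi

1924 nmi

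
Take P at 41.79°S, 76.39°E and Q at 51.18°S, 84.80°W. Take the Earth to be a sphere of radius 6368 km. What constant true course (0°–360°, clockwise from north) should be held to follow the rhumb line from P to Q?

Δψ = ln[tan(π/4+φ₂/2)/tan(π/4+φ₁/2)] = -0.2389
Δλ = -2.8133 rad (taken the short way round)
course = atan2(Δλ, Δψ) = 265.15°

265.1°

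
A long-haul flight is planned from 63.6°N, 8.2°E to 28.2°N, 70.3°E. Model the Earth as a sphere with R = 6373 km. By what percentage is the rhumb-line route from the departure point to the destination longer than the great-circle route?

2.8%

Great circle: σ = 0.9190 rad → d_gc = Rσ = 5856.7 km
Rhumb: Δφ = -0.6178, Δλ = +1.0838, Δψ = -0.9367, q = Δφ/Δψ = 0.6596 → d_rh = R√(Δφ²+q²Δλ²) = 6021.6 km
Excess = (6021.6 − 5856.7) / 5856.7 = 164.9 / 5856.7 = 2.82% ≈ 2.8%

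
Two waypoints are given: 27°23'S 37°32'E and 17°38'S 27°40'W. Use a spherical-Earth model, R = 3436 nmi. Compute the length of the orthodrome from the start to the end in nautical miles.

cos σ = sin φ₁ sin φ₂ + cos φ₁ cos φ₂ cos Δλ
      = sin(-27.38°)sin(-17.63°) + cos(-27.38°)cos(-17.63°)cos(-65.20°) = 0.4943
σ = 60.378° → d = Rσ = 3436·1.05379 = 3621 nmi

3621 nmi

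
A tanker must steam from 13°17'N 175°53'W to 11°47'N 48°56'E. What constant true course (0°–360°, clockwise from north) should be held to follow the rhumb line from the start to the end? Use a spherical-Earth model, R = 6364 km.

Δψ = ln[tan(π/4+φ₂/2)/tan(π/4+φ₁/2)] = -0.0268
Δλ = -2.3594 rad (taken the short way round)
course = atan2(Δλ, Δψ) = 269.35°

269.3°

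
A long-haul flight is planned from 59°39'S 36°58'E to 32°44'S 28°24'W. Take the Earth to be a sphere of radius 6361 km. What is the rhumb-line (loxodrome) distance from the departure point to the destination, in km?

Rhumb course C = atan2(Δλ, Δψ) with Δψ = ln[tan(π/4+φ₂/2)/tan(π/4+φ₁/2)] = +0.6996, Δλ = -1.1409 → C = 301.52°
d = R·|Δφ| / |cos C| = 6361·0.46978 / 0.52277 = 5716 km

5716 km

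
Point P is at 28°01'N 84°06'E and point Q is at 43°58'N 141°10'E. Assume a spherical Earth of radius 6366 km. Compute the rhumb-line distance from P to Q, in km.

Rhumb course C = atan2(Δλ, Δψ) with Δψ = ln[tan(π/4+φ₂/2)/tan(π/4+φ₁/2)] = +0.3464, Δλ = +0.9960 → C = 70.82°
d = R·|Δφ| / |cos C| = 6366·0.27838 / 0.32847 = 5395 km

5395 km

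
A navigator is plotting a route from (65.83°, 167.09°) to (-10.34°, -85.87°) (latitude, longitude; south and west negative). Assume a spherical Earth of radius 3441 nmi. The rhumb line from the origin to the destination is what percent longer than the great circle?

Great circle: σ = 1.8565 rad → d_gc = Rσ = 6388.1 nmi
Rhumb: Δφ = -1.3294, Δλ = +1.8682, Δψ = -1.7227, q = Δφ/Δψ = 0.7717 → d_rh = R√(Δφ²+q²Δλ²) = 6748.0 nmi
Excess = (6748.0 − 6388.1) / 6388.1 = 359.9 / 6388.1 = 5.63% ≈ 5.6%

5.6%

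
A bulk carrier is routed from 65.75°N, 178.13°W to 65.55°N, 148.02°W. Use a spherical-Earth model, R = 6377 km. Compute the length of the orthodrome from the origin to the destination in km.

cos σ = sin φ₁ sin φ₂ + cos φ₁ cos φ₂ cos Δλ
      = sin(65.75°)sin(65.55°) + cos(65.75°)cos(65.55°)cos(30.11°) = 0.9771
σ = 12.297° → d = Rσ = 6377·0.21463 = 1369 km

1369 km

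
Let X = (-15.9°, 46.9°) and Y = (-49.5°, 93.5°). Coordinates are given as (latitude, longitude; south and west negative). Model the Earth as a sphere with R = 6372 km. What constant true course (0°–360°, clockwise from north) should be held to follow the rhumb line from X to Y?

131.4°

Δψ = ln[tan(π/4+φ₂/2)/tan(π/4+φ₁/2)] = -0.7160
Δλ = +0.8133 rad (taken the short way round)
course = atan2(Δλ, Δψ) = 131.36°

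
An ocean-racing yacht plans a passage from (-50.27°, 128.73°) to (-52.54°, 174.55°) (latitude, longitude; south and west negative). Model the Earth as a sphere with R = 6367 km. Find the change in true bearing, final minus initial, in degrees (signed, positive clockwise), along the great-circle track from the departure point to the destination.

Initial bearing θ₁ = atan2(sin Δλ cos φ₂, cos φ₁ sin φ₂ − sin φ₁ cos φ₂ cos Δλ) = 112.58°
Final bearing θ₂ = (initial bearing from the destination back to the start) + 180° = 76.01°
Δθ = θ₂ − θ₁ = -36.6°

-36.6°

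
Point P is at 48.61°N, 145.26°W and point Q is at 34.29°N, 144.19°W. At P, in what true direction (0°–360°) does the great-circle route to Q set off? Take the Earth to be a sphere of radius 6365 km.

176.4°

θ = atan2( sin Δλ·cos φ₂ ,  cos φ₁ sin φ₂ − sin φ₁ cos φ₂ cos Δλ )
  = atan2(+0.0154, -0.2472) = 176.43°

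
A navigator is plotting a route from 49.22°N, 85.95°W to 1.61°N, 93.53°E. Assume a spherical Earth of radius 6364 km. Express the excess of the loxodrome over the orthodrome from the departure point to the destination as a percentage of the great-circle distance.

25.6%

Great circle: σ = 2.2544 rad → d_gc = Rσ = 14347.0 km
Rhumb: Δφ = -0.8310, Δλ = +3.1325, Δψ = -0.9616, q = Δφ/Δψ = 0.8642 → d_rh = R√(Δφ²+q²Δλ²) = 18020.7 km
Excess = (18020.7 − 14347.0) / 14347.0 = 3673.7 / 14347.0 = 25.61% ≈ 25.6%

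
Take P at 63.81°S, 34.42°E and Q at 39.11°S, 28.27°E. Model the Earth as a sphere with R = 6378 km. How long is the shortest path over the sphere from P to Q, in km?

Haversine: a = sin²(Δφ/2)+cos φ₁ cos φ₂ sin²(Δλ/2) = 0.04673;  σ = 2·atan2(√a,√(1−a))
σ = 24.969° → d = Rσ = 6378·0.43579 = 2779 km

2779 km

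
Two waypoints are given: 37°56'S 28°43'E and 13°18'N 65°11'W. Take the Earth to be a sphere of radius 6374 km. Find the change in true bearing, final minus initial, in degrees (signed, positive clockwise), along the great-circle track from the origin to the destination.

+28.4°

Initial bearing θ₁ = atan2(sin Δλ cos φ₂, cos φ₁ sin φ₂ − sin φ₁ cos φ₂ cos Δλ) = 278.25°
Final bearing θ₂ = (initial bearing from the destination back to the start) + 180° = 306.67°
Δθ = θ₂ − θ₁ = +28.4°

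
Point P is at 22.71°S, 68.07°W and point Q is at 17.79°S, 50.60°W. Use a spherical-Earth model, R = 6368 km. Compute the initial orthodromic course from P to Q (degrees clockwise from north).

θ = atan2( sin Δλ·cos φ₂ ,  cos φ₁ sin φ₂ − sin φ₁ cos φ₂ cos Δλ )
  = atan2(+0.2859, +0.0688) = 76.47°

76.5°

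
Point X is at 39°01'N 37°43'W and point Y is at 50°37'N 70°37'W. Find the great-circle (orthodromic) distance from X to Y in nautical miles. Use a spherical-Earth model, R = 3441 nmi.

cos σ = sin φ₁ sin φ₂ + cos φ₁ cos φ₂ cos Δλ
      = sin(39.02°)sin(50.62°) + cos(39.02°)cos(50.62°)cos(-32.90°) = 0.9005
σ = 25.775° → d = Rσ = 3441·0.44986 = 1548 nmi

1548 nmi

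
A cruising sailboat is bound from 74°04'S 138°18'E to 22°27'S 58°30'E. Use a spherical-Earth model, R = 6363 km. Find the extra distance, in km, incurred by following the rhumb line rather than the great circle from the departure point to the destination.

383 km

Great circle: cos σ = sin φ₁ sin φ₂ + cos φ₁ cos φ₂ cos Δλ,  σ = 1.1460 rad → d_gc = 7292.0 km
Rhumb line: Δψ = +1.5642, q = Δφ/Δψ = 0.5759, d_rh = R√(Δφ²+q²Δλ²) = 7675.3 km
Excess = 7675.3 − 7292.0 = 383.3 ≈ 383 km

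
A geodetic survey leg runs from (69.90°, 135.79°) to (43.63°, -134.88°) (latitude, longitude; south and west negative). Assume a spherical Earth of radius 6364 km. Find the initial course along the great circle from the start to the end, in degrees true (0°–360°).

θ = atan2( sin Δλ·cos φ₂ ,  cos φ₁ sin φ₂ − sin φ₁ cos φ₂ cos Δλ )
  = atan2(+0.7238, +0.2292) = 72.43°

72.4°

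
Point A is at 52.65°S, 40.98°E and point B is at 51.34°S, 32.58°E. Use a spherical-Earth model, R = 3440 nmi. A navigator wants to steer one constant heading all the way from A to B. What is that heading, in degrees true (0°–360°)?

284.2°

Δψ = ln[tan(π/4+φ₂/2)/tan(π/4+φ₁/2)] = +0.0371
Δλ = -0.1466 rad (taken the short way round)
course = atan2(Δλ, Δψ) = 284.21°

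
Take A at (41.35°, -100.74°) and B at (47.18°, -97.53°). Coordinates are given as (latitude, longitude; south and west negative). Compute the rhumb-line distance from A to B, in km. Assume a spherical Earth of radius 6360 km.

Δψ = ln[tan(π/4+φ₂/2)/tan(π/4+φ₁/2)] = +0.1423;  Δφ = +0.1018 rad,  Δλ = +0.0560 rad
q = Δφ/Δψ = 0.7152
d = R·√(Δφ² + q²Δλ²) = 6360·0.10936 = 696 km

696 km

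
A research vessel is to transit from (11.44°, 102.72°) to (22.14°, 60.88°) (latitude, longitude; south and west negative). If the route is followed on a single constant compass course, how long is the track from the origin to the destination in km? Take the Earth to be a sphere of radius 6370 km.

Rhumb course C = atan2(Δλ, Δψ) with Δψ = ln[tan(π/4+φ₂/2)/tan(π/4+φ₁/2)] = +0.1954, Δλ = -0.7302 → C = 284.98°
d = R·|Δφ| / |cos C| = 6370·0.18675 / 0.25849 = 4602 km

4602 km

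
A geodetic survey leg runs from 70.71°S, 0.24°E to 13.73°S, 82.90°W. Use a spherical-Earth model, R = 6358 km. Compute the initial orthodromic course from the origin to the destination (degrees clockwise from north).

271.8°

N = sin Δλ·cos φ₂ = -0.9645;  D = cos φ₁ sin φ₂ − sin φ₁ cos φ₂ cos Δλ = +0.0311
initial course = atan2(N, D) = 271.85°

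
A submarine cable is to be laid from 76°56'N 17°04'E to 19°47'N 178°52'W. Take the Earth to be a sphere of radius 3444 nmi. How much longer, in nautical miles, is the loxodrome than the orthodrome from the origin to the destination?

1440 nmi

Great circle: cos σ = sin φ₁ sin φ₂ + cos φ₁ cos φ₂ cos Δλ,  σ = 1.4453 rad → d_gc = 4977.7 nmi
Rhumb line: Δψ = -1.8146, q = Δφ/Δψ = 0.5497, d_rh = R√(Δφ²+q²Δλ²) = 6417.7 nmi
Excess = 6417.7 − 4977.7 = 1440.0 ≈ 1440 nmi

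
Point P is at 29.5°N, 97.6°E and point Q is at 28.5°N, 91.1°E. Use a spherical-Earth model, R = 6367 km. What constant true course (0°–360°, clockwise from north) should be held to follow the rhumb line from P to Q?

260.0°

Δψ = ln[tan(π/4+φ₂/2)/tan(π/4+φ₁/2)] = -0.0200
Δλ = -0.1134 rad (taken the short way round)
course = atan2(Δλ, Δψ) = 260.02°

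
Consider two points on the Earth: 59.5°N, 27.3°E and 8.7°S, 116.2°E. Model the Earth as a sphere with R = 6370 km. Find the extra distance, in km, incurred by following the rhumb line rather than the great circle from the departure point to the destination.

Great circle: cos σ = sin φ₁ sin φ₂ + cos φ₁ cos φ₂ cos Δλ,  σ = 1.6918 rad → d_gc = 10776.7 km
Rhumb line: Δψ = -1.4521, q = Δφ/Δψ = 0.8197, d_rh = R√(Δφ²+q²Δλ²) = 11096.6 km
Excess = 11096.6 − 10776.7 = 319.9 ≈ 320 km

320 km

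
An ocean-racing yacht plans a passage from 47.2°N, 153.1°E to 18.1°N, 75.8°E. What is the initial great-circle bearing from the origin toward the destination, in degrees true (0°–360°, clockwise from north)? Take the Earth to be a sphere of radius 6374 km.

N = sin Δλ·cos φ₂ = -0.9273;  D = cos φ₁ sin φ₂ − sin φ₁ cos φ₂ cos Δλ = +0.0578
initial course = atan2(N, D) = 273.56°

273.6°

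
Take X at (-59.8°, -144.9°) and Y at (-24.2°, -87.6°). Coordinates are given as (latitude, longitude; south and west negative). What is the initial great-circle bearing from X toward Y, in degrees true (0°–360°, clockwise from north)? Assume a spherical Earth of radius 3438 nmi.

74.0°

N = sin Δλ·cos φ₂ = +0.7676;  D = cos φ₁ sin φ₂ − sin φ₁ cos φ₂ cos Δλ = +0.2197
initial course = atan2(N, D) = 74.03°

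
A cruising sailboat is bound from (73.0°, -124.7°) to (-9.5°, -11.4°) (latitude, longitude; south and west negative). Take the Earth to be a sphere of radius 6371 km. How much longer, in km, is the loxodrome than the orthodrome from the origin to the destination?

Great circle: cos σ = sin φ₁ sin φ₂ + cos φ₁ cos φ₂ cos Δλ,  σ = 1.8462 rad → d_gc = 11761.9 km
Rhumb line: Δψ = -2.0674, q = Δφ/Δψ = 0.6965, d_rh = R√(Δφ²+q²Δλ²) = 12694.5 km
Excess = 12694.5 − 11761.9 = 932.6 ≈ 933 km

933 km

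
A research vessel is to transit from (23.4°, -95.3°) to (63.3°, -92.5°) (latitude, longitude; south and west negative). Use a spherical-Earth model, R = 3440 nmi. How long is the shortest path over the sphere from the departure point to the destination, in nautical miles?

2398 nmi

cos σ = sin φ₁ sin φ₂ + cos φ₁ cos φ₂ cos Δλ
      = sin(23.40°)sin(63.30°) + cos(23.40°)cos(63.30°)cos(2.80°) = 0.7667
σ = 39.944° → d = Rσ = 3440·0.69715 = 2398 nmi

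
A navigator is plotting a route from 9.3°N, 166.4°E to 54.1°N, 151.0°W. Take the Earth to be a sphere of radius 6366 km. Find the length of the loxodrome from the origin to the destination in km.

6286 km

Δψ = ln[tan(π/4+φ₂/2)/tan(π/4+φ₁/2)] = +0.9641;  Δφ = +0.7819 rad,  Δλ = +0.7435 rad
q = Δφ/Δψ = 0.8110
d = R·√(Δφ² + q²Δλ²) = 6366·0.98741 = 6286 km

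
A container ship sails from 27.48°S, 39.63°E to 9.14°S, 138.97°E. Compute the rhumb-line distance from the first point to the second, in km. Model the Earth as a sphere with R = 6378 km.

Δψ = ln[tan(π/4+φ₂/2)/tan(π/4+φ₁/2)] = +0.3389;  Δφ = +0.3201 rad,  Δλ = +1.7338 rad
q = Δφ/Δψ = 0.9444
d = R·√(Δφ² + q²Δλ²) = 6378·1.66842 = 10641 km

10641 km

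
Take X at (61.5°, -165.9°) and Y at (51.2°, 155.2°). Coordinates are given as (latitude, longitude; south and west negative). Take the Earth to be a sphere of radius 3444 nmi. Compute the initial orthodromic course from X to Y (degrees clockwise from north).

N = sin Δλ·cos φ₂ = -0.3935;  D = cos φ₁ sin φ₂ − sin φ₁ cos φ₂ cos Δλ = -0.0567
initial course = atan2(N, D) = 261.80°

261.8°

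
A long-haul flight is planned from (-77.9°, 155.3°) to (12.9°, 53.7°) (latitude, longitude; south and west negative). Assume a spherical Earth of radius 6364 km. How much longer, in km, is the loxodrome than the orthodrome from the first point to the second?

746 km

Great circle: cos σ = sin φ₁ sin φ₂ + cos φ₁ cos φ₂ cos Δλ,  σ = 1.8332 rad → d_gc = 11666.3 km
Rhumb line: Δψ = +2.4715, q = Δφ/Δψ = 0.6412, d_rh = R√(Δφ²+q²Δλ²) = 12412.7 km
Excess = 12412.7 − 11666.3 = 746.4 ≈ 746 km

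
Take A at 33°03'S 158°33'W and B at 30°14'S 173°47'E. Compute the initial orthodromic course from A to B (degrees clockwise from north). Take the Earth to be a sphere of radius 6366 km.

N = sin Δλ·cos φ₂ = -0.4012;  D = cos φ₁ sin φ₂ − sin φ₁ cos φ₂ cos Δλ = -0.0047
initial course = atan2(N, D) = 269.32°

269.3°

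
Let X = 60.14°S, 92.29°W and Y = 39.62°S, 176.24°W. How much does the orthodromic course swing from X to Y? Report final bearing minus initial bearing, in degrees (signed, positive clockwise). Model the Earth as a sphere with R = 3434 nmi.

+69.9°

Initial bearing θ₁ = atan2(sin Δλ cos φ₂, cos φ₁ sin φ₂ − sin φ₁ cos φ₂ cos Δλ) = 252.12°
Final bearing θ₂ = (initial bearing from the destination back to the start) + 180° = 322.04°
Δθ = θ₂ − θ₁ = +69.9°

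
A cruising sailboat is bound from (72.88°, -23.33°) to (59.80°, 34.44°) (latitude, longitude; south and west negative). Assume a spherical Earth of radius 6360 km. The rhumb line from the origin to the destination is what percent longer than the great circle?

Great circle: σ = 0.4395 rad → d_gc = Rσ = 2795.4 km
Rhumb: Δφ = -0.2283, Δλ = +1.0083, Δψ = -0.5837, q = Δφ/Δψ = 0.3911 → d_rh = R√(Δφ²+q²Δλ²) = 2898.2 km
Excess = (2898.2 − 2795.4) / 2795.4 = 102.8 / 2795.4 = 3.68% ≈ 3.7%

3.7%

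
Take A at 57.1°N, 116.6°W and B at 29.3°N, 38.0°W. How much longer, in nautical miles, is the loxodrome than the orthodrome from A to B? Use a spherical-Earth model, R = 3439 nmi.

153 nmi

Great circle: cos σ = sin φ₁ sin φ₂ + cos φ₁ cos φ₂ cos Δλ,  σ = 1.0420 rad → d_gc = 3583.3 nmi
Rhumb line: Δψ = -0.6846, q = Δφ/Δψ = 0.7087, d_rh = R√(Δφ²+q²Δλ²) = 3736.7 nmi
Excess = 3736.7 − 3583.3 = 153.4 ≈ 153 nmi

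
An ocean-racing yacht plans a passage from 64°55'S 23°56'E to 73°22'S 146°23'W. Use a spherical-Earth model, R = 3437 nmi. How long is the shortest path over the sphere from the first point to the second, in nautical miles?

2494 nmi

Haversine: a = sin²(Δφ/2)+cos φ₁ cos φ₂ sin²(Δλ/2) = 0.12591;  σ = 2·atan2(√a,√(1−a))
σ = 41.568° → d = Rσ = 3437·0.72549 = 2494 nmi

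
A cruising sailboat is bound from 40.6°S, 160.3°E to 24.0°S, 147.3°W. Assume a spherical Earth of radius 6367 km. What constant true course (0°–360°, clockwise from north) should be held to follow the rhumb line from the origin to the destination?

69.3°

Δψ = ln[tan(π/4+φ₂/2)/tan(π/4+φ₁/2)] = +0.3449
Δλ = +0.9146 rad (taken the short way round)
course = atan2(Δλ, Δψ) = 69.33°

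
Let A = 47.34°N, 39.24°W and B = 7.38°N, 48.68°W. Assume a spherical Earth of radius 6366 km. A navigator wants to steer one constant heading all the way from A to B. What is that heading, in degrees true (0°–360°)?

Δψ = ln[tan(π/4+φ₂/2)/tan(π/4+φ₁/2)] = -0.8112
Δλ = -0.1648 rad (taken the short way round)
course = atan2(Δλ, Δψ) = 191.48°

191.5°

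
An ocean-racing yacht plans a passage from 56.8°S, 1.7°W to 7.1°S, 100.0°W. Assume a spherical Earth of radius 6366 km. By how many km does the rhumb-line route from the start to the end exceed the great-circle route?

484 km

Great circle: cos σ = sin φ₁ sin φ₂ + cos φ₁ cos φ₂ cos Δλ,  σ = 1.5458 rad → d_gc = 9840.6 km
Rhumb line: Δψ = +1.0860, q = Δφ/Δψ = 0.7987, d_rh = R√(Δφ²+q²Δλ²) = 10324.2 km
Excess = 10324.2 − 9840.6 = 483.6 ≈ 484 km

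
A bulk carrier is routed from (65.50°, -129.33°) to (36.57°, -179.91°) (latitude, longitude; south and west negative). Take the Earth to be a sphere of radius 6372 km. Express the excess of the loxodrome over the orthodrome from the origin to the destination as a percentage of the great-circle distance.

2.1%

Great circle: σ = 0.7172 rad → d_gc = Rσ = 4570.0 km
Rhumb: Δφ = -0.5049, Δλ = -0.8828, Δψ = -0.8407, q = Δφ/Δψ = 0.6006 → d_rh = R√(Δφ²+q²Δλ²) = 4665.4 km
Excess = (4665.4 − 4570.0) / 4570.0 = 95.4 / 4570.0 = 2.09% ≈ 2.1%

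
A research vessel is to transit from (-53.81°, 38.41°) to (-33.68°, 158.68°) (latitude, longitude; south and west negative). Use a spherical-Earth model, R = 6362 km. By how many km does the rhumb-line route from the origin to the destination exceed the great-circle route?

Great circle: cos σ = sin φ₁ sin φ₂ + cos φ₁ cos φ₂ cos Δλ,  σ = 1.3696 rad → d_gc = 8713.1 km
Rhumb line: Δψ = +0.4936, q = Δφ/Δψ = 0.7118, d_rh = R√(Δφ²+q²Δλ²) = 9764.5 km
Excess = 9764.5 − 8713.1 = 1051.4 ≈ 1051 km

1051 km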